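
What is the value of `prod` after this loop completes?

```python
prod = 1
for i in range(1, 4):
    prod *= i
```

3! = 6
`prod` takes the values: 1 → 2 → 6

Answer: 6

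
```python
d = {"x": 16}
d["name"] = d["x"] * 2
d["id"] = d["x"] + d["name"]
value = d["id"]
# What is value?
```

Trace:
`d = {"x": 16}` → d = {'x': 16}
`d["name"] = d["x"] * 2` → d = {'x': 16, 'name': 32}
`d["id"] = d["x"] + d["name"]` → d = {'x': 16, 'name': 32, 'id': 48}
`value = d["id"]` → value = 48
So value = 48

Answer: 48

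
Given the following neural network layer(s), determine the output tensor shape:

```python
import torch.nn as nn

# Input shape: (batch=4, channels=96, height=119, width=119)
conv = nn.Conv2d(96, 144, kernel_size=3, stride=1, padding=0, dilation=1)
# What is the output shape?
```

Input: (4, 96, 119, 119) -> Output: (4, 144, 117, 117)

Answer: (4, 144, 117, 117)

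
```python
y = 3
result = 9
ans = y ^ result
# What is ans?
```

Trace:
`y = 3` → y = 3
`result = 9` → result = 9
`ans = y ^ result` → ans = 10
So ans = 10

Answer: 10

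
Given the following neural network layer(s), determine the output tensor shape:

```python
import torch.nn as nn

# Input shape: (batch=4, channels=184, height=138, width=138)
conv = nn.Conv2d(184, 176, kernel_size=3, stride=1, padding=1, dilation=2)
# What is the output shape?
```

Input: (4, 184, 138, 138) -> Output: (4, 176, 136, 136)

Answer: (4, 176, 136, 136)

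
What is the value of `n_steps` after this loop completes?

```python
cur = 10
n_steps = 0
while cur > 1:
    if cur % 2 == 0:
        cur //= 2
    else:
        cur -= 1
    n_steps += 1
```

Steps to reduce 10 to 1
`n_steps` takes the values: 0 → 1 → 2 → 3 → 4

Answer: 4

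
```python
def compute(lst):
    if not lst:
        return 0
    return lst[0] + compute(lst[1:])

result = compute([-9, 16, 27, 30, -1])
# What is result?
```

(-9) + 16 + 27 + 30 + (-1) + 0 = 63

Answer: 63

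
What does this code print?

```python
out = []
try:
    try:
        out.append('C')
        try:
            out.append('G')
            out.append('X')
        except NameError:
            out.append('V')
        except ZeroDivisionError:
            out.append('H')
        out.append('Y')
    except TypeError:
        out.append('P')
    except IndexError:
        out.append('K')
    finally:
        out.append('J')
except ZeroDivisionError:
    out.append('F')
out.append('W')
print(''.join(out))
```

Execution trace: 'C' (try body) → 'G' (inner try body) → 'X' (inner try body, no exception) → 'Y' (try body, no exception) → 'J' (finally) → 'W' (after the try/except). Output: CGXYJW

Answer: CGXYJW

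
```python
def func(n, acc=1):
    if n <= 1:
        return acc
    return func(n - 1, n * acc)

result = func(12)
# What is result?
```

Accumulator trace (n, acc): (12, 1) -> (11, 12) -> (10, 132) -> (9, 1320) -> (8, 11880) -> (7, 95040) -> (6, 665280) -> (5, 3991680) -> (4, 19958400) -> (3, 79833600) -> (2, 239500800) -> (1, 479001600) -> return 479001600

Answer: 479001600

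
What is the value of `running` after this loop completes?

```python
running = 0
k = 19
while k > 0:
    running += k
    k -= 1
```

Sum 19 down to 1
`running` takes the values: 0 → 19 → 37 → 54 → 70 → 85 → 99 → 112 → 124 → 135 → 145 → 154 → 162 → 169 → 175 → 180 → 184 → 187 → 189 → 190

Answer: 190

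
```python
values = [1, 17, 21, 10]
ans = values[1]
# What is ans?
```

Trace:
`values = [1, 17, 21, 10]` → values = [1, 17, 21, 10]
`ans = values[1]` → ans = 17
So ans = 17

Answer: 17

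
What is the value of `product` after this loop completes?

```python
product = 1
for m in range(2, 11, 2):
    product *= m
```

Product of even numbers 2 to 10
`product` takes the values: 1 → 2 → 8 → 48 → 384 → 3840

Answer: 3840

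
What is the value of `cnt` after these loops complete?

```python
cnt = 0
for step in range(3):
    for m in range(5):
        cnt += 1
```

3 * 5 = 15
`cnt` takes the values: 0 → 1 → 2 → 3 → 4 → 5 → 6 → 7 → 8 → 9 → 10 → 11 → 12 → 13 → 14 → 15

Answer: 15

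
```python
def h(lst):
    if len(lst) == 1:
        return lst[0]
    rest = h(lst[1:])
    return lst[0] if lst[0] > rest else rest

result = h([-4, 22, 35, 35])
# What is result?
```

Recursive max over [-4, 22, 35, 35] = 35

Answer: 35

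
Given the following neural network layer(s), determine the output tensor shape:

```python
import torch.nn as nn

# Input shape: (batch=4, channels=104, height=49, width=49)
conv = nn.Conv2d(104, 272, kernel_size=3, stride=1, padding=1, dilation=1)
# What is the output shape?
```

Input: (4, 104, 49, 49) -> Output: (4, 272, 49, 49)

Answer: (4, 272, 49, 49)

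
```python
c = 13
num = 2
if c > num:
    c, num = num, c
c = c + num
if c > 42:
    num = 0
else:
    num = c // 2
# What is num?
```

Trace:
`c = 13` → c = 13
`num = 2` → num = 2
`if c > num: ...` → c > num is True → c = 2; num = 13
`c = c + num` → c = 15
`if c > 42: ...` → c > 42 is False, take else branch → num = 7
So num = 7

Answer: 7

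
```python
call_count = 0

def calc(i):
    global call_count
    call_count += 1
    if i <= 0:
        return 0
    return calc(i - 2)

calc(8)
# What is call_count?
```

Linear recursion stepping by 2: 5 calls from i=8 down to ≤0.

Answer: 5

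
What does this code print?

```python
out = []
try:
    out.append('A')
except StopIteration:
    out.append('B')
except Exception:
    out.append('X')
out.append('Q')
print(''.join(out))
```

Execution trace: 'A' (try body, no exception) → 'Q' (after the try/except). Output: AQ

Answer: AQ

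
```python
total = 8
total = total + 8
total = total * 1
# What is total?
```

Trace:
`total = 8` → total = 8
`total = total + 8` → total = 16
`total = total * 1` → total = 16
So total = 16

Answer: 16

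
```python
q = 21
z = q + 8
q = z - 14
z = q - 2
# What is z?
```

Trace:
`q = 21` → q = 21
`z = q + 8` → z = 29
`q = z - 14` → q = 15
`z = q - 2` → z = 13
So z = 13

Answer: 13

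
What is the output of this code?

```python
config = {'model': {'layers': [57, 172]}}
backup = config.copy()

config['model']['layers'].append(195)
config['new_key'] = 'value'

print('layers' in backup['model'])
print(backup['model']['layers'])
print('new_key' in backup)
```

Key concept: shallow copy gotcha with nested dict.
Step by step:
`config = {'model': {'layers': [57, 172]}}` → config = {'model': {'layers': [57, 172]}}
`backup = config.copy()` → backup = {'model': {'layers': [57, 172]}}
`config['model']['layers'].append(195)` → config = {'model': {'layers': [57, 172, 195]}}; backup = {'model': {'layers': [57, 172, 195]}}
`config['new_key'] = 'value'` → config = {'model': {'layers': [57, 172, 195]}, 'new_key': 'value'}
`print('layers' in backup['model'])` → prints True
`print(backup['model']['layers'])` → prints [57, 172, 195]
`print('new_key' in backup)` → prints False

Answer:
True
[57, 172, 195]
False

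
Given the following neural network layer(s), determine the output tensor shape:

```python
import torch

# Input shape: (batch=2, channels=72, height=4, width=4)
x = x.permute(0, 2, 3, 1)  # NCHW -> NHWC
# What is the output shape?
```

Input: (2, 72, 4, 4) -> Output: (2, 4, 4, 72)

Answer: (2, 4, 4, 72)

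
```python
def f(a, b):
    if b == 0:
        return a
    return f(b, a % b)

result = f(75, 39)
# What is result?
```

f(75, 39) -> f(39, 36) -> f(36, 3) -> f(3, 0) -> 3

Answer: 3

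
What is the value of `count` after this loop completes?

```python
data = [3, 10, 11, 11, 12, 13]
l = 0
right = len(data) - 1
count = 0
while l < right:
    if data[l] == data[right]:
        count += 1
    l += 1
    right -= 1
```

Count matching pairs from ends
`count` takes the values: 0 → 1

Answer: 1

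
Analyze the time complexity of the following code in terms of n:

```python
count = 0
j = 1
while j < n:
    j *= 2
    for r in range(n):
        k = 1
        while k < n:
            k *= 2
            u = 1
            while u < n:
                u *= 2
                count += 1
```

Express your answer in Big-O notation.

Each loop level contributes: log n × n × log n × log n. Multiplying the contributions gives O(n log^3 n).

Answer: O(n log^3 n)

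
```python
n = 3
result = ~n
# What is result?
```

Trace:
`n = 3` → n = 3
`result = ~n` → result = -4
So result = -4

Answer: -4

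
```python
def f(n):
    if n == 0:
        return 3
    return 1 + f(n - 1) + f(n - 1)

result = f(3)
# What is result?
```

f(n) = 1 + 2·f(n-1), f(0)=3. Closed form: (3+1)·2^3 - 1 = 31.

Answer: 31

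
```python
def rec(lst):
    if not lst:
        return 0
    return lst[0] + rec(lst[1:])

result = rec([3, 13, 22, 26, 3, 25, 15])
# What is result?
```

3 + 13 + 22 + 26 + 3 + 25 + 15 + 0 = 107

Answer: 107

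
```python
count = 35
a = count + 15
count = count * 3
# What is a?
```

Trace:
`count = 35` → count = 35
`a = count + 15` → a = 50
`count = count * 3` → count = 105
So a = 50

Answer: 50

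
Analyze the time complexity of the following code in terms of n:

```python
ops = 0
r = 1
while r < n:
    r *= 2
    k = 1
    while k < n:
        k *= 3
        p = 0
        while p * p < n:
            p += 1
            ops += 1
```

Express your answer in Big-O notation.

Each loop level contributes: log n × log n × √n. Multiplying the contributions gives O(√n log² n).

Answer: O(√n log² n)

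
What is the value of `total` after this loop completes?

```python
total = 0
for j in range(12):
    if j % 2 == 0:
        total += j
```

Sum of even numbers 0 to 11
`total` takes the values: 0 → 2 → 6 → 12 → 20 → 30

Answer: 30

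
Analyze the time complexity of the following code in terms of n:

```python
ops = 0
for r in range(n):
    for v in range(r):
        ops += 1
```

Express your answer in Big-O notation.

Each loop level contributes: n × n. Multiplying the contributions gives O(n^2).

Answer: O(n^2)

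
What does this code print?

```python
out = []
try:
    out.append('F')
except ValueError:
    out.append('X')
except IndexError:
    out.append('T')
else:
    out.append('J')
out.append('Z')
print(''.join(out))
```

Execution trace: 'F' (try body, no exception) → 'J' (else) → 'Z' (after the try/except). Output: FJZ

Answer: FJZ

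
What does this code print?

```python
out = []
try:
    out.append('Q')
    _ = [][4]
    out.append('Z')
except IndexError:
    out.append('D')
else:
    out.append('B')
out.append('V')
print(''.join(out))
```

Execution trace: 'Q' (try body) → 'D' (except IndexError) → 'V' (after the try/except). Output: QDV

Answer: QDV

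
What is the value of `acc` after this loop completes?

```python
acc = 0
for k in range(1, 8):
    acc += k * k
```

Sum of squares 1² to 7² = 140
`acc` takes the values: 0 → 1 → 5 → 14 → 30 → 55 → 91 → 140

Answer: 140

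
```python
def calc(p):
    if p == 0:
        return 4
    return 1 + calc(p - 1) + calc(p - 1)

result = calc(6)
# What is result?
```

calc(p) = 1 + 2·calc(p-1), calc(0)=4. Closed form: (4+1)·2^6 - 1 = 319.

Answer: 319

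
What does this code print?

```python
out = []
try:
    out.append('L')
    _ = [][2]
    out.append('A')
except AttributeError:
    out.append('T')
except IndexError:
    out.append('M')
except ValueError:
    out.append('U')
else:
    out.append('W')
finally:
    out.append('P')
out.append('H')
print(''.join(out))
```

Execution trace: 'L' (try body) → 'M' (except IndexError) → 'P' (finally) → 'H' (after the try/except). Output: LMPH

Answer: LMPH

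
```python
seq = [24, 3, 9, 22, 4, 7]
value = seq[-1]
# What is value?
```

Trace:
`seq = [24, 3, 9, 22, 4, 7]` → seq = [24, 3, 9, 22, 4, 7]
`value = seq[-1]` → value = 7
So value = 7

Answer: 7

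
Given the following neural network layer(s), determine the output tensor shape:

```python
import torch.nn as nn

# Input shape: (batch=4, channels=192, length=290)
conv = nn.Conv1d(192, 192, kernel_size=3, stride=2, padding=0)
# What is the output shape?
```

Input: (4, 192, 290) -> Output: (4, 192, 144)

Answer: (4, 192, 144)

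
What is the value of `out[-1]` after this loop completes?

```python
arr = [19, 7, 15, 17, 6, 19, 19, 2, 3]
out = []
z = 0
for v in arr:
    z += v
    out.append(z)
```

Cumulative sum ends at 107
`out` takes the values: [] → [19] → [19, 26] → [19, 26, 41] → [19, 26, 41, 58] → [19, 26, 41, 58, 64] → [19, 26, 41, 58, 64, 83] → [19, 26, 41, 58, 64, 83, 102] → [19, 26, 41, 58, 64, 83, 102, 104] → [19, 26, 41, 58, 64, 83, 102, 104, 107]
So `out[-1]` = 107

Answer: 107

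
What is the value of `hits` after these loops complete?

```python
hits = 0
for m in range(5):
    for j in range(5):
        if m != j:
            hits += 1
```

5² - 5 (exclude diagonal)
`hits` takes the values: 0 → 1 → 2 → 3 → 4 → 5 → 6 → 7 → 8 → 9 → 10 → 11 → 12 → 13 → 14 → 15 → 16 → 17 → 18 → 19 → 20

Answer: 20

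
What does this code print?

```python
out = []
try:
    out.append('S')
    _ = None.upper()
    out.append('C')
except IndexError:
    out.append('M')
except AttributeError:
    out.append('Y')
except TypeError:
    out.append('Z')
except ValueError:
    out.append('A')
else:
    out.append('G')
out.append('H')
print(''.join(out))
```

Execution trace: 'S' (try body) → 'Y' (except AttributeError) → 'H' (after the try/except). Output: SYH

Answer: SYH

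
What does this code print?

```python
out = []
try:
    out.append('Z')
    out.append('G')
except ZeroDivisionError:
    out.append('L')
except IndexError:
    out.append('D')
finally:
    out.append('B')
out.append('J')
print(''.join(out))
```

Execution trace: 'Z' (try body) → 'G' (try body, no exception) → 'B' (finally) → 'J' (after the try/except). Output: ZGBJ

Answer: ZGBJ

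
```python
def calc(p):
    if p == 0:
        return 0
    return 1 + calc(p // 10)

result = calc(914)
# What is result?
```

Count of digits of 914: 3

Answer: 3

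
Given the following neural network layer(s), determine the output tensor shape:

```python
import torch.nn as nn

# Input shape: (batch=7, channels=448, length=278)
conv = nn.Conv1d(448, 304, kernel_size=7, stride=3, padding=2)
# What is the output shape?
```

Input: (7, 448, 278) -> Output: (7, 304, 92)

Answer: (7, 304, 92)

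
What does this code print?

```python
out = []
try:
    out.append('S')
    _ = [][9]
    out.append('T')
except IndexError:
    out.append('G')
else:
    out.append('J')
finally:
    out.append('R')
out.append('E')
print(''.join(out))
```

Execution trace: 'S' (try body) → 'G' (except IndexError) → 'R' (finally) → 'E' (after the try/except). Output: SGRE

Answer: SGRE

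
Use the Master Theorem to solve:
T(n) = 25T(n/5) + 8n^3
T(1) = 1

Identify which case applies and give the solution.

a=25, b=5, f(n)=8n^3. log_5(25) = 2. Since c=3 > 2 and the regularity condition holds (25(n/5)^3 = (25/5^3)n^3 with 25/5^3 < 1), Case 3 applies: T(n) = Θ(f(n)) = O(n^3).

Answer: O(n^3) - Case 3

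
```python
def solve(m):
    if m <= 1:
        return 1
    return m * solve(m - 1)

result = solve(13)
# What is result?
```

solve(13) = 13 * 12 * 11 * 10 * 9 * 8 * 7 * 6 * 5 * 4 * 3 * 2 * 1 = 6227020800

Answer: 6227020800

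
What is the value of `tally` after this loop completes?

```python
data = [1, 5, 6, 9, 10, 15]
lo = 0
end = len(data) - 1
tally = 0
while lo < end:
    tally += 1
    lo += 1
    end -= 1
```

Iterations until pointers meet (list length 6)
`tally` takes the values: 0 → 1 → 2 → 3

Answer: 3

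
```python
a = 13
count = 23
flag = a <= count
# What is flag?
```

Trace:
`a = 13` → a = 13
`count = 23` → count = 23
`flag = a <= count` → flag = True
So flag = True

Answer: True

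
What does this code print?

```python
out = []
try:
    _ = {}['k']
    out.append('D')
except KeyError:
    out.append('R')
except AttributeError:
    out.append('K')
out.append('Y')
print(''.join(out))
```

Execution trace: 'R' (except KeyError) → 'Y' (after the try/except). Output: RY

Answer: RY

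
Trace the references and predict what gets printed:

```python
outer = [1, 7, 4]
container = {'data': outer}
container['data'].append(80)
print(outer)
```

Key concept: dict holds reference to list.
Step by step:
`outer = [1, 7, 4]` → outer = [1, 7, 4]
`container = {'data': outer}` → container = {'data': [1, 7, 4]}
`container['data'].append(80)` → outer = [1, 7, 4, 80]; container = {'data': [1, 7, 4, 80]}
`print(outer)` → prints [1, 7, 4, 80]

Answer: [1, 7, 4, 80]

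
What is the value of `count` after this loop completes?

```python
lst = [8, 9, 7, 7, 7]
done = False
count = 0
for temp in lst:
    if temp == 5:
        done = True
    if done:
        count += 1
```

Count elements after first 5 in [8, 9, 7, 7, 7]
`count` takes the values: 0

Answer: 0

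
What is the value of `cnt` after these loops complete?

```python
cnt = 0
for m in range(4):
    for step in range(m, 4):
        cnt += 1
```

Upper triangle: 4 + 3 + ... + 1
`cnt` takes the values: 0 → 1 → 2 → 3 → 4 → 5 → 6 → 7 → 8 → 9 → 10

Answer: 10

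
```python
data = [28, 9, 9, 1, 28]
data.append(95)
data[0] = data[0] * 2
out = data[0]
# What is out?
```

Trace:
`data = [28, 9, 9, 1, 28]` → data = [28, 9, 9, 1, 28]
`data.append(95)` → data = [28, 9, 9, 1, 28, 95]
`data[0] = data[0] * 2` → data = [56, 9, 9, 1, 28, 95]
`out = data[0]` → out = 56
So out = 56

Answer: 56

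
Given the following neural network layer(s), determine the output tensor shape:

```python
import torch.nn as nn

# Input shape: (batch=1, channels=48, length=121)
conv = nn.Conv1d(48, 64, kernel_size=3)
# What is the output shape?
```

Input: (1, 48, 121) -> Output: (1, 64, 119)

Answer: (1, 64, 119)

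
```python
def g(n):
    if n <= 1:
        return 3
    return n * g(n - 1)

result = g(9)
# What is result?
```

g(9) = 9 * 8 * 7 * 6 * 5 * 4 * 3 * 2 * 3 = 1088640

Answer: 1088640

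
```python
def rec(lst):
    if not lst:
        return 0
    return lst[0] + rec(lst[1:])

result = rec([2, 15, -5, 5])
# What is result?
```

2 + 15 + (-5) + 5 + 0 = 17

Answer: 17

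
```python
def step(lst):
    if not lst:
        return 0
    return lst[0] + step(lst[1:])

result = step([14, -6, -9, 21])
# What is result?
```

14 + (-6) + (-9) + 21 + 0 = 20

Answer: 20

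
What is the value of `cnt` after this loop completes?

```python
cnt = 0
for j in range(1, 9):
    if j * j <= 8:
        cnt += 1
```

Count numbers where j² ≤ 8
`cnt` takes the values: 0 → 1 → 2

Answer: 2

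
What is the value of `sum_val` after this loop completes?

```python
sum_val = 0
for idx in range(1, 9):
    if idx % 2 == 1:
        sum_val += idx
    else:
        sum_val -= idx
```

Add odd, subtract even
`sum_val` takes the values: 0 → 1 → -1 → 2 → -2 → 3 → -3 → 4 → -4

Answer: -4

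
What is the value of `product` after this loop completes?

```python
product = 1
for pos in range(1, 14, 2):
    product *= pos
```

Product of 1, 3, 5, ... up to 13
`product` takes the values: 1 → 3 → 15 → 105 → 945 → 10395 → 135135

Answer: 135135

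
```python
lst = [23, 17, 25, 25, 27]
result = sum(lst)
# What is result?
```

Trace:
`lst = [23, 17, 25, 25, 27]` → lst = [23, 17, 25, 25, 27]
`result = sum(lst)` → result = 117
So result = 117

Answer: 117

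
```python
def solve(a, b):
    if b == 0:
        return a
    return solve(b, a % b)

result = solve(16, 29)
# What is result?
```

solve(16, 29) -> solve(29, 16) -> solve(16, 13) -> solve(13, 3) -> solve(3, 1) -> solve(1, 0) -> 1

Answer: 1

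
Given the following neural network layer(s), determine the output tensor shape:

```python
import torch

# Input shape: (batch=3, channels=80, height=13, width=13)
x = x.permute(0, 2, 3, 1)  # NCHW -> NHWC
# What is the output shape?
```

Input: (3, 80, 13, 13) -> Output: (3, 13, 13, 80)

Answer: (3, 13, 13, 80)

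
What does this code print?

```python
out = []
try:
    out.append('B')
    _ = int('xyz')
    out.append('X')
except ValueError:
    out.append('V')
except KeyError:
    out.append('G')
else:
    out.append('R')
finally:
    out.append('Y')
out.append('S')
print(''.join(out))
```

Execution trace: 'B' (try body) → 'V' (except ValueError) → 'Y' (finally) → 'S' (after the try/except). Output: BVYS

Answer: BVYS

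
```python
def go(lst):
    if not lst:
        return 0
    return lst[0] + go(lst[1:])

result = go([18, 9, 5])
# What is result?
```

18 + 9 + 5 + 0 = 32

Answer: 32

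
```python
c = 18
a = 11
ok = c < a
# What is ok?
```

Trace:
`c = 18` → c = 18
`a = 11` → a = 11
`ok = c < a` → ok = False
So ok = False

Answer: False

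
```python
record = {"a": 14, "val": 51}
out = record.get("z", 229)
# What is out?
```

Trace:
`record = {"a": 14, "val": 51}` → record = {'a': 14, 'val': 51}
`out = record.get("z", 229)` → out = 229
So out = 229

Answer: 229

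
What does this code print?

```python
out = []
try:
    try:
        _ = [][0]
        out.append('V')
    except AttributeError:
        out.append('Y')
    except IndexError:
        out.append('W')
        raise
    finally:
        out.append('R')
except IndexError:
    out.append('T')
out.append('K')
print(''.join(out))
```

Execution trace: 'W' (inner except IndexError) → 'R' (inner finally) → 'T' (outer except IndexError) → 'K' (after the try/except). Output: WRTK

Answer: WRTK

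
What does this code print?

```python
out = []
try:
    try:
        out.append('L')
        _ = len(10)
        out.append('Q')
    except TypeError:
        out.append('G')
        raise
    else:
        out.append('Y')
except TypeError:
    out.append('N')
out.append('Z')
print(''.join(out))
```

Execution trace: 'L' (inner try body) → 'G' (inner except TypeError) → 'N' (outer except TypeError) → 'Z' (after the try/except). Output: LGNZ

Answer: LGNZ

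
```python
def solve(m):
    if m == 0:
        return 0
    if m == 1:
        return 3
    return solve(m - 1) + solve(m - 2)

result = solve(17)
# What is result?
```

Build up from base cases: solve(0)=0, solve(1)=3, solve(2)=3, solve(3)=6, solve(4)=9, solve(5)=15, solve(6)=24, ..., solve(17)=4791

Answer: 4791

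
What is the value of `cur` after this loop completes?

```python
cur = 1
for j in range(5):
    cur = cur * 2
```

Multiply by 2, 5 times: 1 * 2^5 = 32
`cur` takes the values: 1 → 2 → 4 → 8 → 16 → 32

Answer: 32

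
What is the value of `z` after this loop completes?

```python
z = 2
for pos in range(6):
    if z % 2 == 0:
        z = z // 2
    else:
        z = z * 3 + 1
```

Collatz-style transformation from 2
`z` takes the values: 2 → 1 → 4 → 2 → 1 → 4 → 2

Answer: 2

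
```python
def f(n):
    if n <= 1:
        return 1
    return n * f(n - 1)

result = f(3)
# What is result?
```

f(3) = 3 * 2 * 1 = 6

Answer: 6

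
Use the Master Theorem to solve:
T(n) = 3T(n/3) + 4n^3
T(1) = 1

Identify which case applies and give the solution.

a=3, b=3, f(n)=4n^3. log_3(3) = 1. Since c=3 > 1 and the regularity condition holds (3(n/3)^3 = (3/3^3)n^3 with 3/3^3 < 1), Case 3 applies: T(n) = Θ(f(n)) = O(n^3).

Answer: O(n^3) - Case 3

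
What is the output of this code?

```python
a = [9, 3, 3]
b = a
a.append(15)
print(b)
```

Key concept: basic list aliasing.
Step by step:
`a = [9, 3, 3]` → a = [9, 3, 3]
`b = a` → b = [9, 3, 3] (same object as a)
`a.append(15)` → a = [9, 3, 3, 15] (same object as b); b = [9, 3, 3, 15] (same object as a)
`print(b)` → prints [9, 3, 3, 15]

Answer: [9, 3, 3, 15]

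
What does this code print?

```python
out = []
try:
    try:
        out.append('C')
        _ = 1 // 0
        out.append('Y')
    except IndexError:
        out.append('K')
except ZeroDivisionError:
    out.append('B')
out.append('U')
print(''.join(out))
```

Execution trace: 'C' (try body) → 'B' (outer except ZeroDivisionError) → 'U' (after the try/except). Output: CBU

Answer: CBU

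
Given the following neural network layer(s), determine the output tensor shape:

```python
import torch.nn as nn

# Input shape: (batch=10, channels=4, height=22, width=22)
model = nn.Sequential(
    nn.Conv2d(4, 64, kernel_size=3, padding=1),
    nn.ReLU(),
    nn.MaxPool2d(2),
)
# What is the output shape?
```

Input: (10, 4, 22, 22) -> after Conv2d: (10, 64, 22, 22) -> after ReLU: (10, 64, 22, 22) -> Output: (10, 64, 11, 11)

Answer: (10, 64, 11, 11)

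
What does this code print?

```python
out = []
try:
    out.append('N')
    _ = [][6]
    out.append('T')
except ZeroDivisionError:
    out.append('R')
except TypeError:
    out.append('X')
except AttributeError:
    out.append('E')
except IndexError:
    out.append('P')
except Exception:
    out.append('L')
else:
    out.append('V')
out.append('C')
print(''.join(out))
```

Execution trace: 'N' (try body) → 'P' (except IndexError) → 'C' (after the try/except). Output: NPC

Answer: NPC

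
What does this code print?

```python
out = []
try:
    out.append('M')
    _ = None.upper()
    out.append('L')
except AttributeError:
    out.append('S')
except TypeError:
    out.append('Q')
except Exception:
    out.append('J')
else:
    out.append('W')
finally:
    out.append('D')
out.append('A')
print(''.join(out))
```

Execution trace: 'M' (try body) → 'S' (except AttributeError) → 'D' (finally) → 'A' (after the try/except). Output: MSDA

Answer: MSDA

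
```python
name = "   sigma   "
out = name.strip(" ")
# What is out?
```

Trace:
`name = "   sigma   "` → name = '   sigma   '
`out = name.strip(" ")` → out = 'sigma'
So out = 'sigma'

Answer: 'sigma'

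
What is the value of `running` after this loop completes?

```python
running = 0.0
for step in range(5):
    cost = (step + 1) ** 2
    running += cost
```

Sum of squared losses 1² + 2² + ... + 5²
`running` takes the values: 0.0 → 1.0 → 5.0 → 14.0 → 30.0 → 55.0

Answer: 55.0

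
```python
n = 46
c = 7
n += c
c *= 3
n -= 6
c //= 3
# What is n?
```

Trace:
`n = 46` → n = 46
`c = 7` → c = 7
`n += c` → n = 53
`c *= 3` → c = 21
`n -= 6` → n = 47
`c //= 3` → c = 7
So n = 47

Answer: 47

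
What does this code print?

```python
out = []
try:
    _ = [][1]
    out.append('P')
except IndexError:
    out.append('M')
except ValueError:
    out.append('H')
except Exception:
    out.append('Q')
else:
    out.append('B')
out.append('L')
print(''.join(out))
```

Execution trace: 'M' (except IndexError) → 'L' (after the try/except). Output: ML

Answer: ML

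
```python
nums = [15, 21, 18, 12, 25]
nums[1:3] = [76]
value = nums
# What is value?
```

Trace:
`nums = [15, 21, 18, 12, 25]` → nums = [15, 21, 18, 12, 25]
`nums[1:3] = [76]` → nums = [15, 76, 12, 25]
`value = nums` → value = [15, 76, 12, 25]
So value = [15, 76, 12, 25]

Answer: [15, 76, 12, 25]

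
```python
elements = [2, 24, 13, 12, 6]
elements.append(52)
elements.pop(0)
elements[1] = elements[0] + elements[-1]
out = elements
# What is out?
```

Trace:
`elements = [2, 24, 13, 12, 6]` → elements = [2, 24, 13, 12, 6]
`elements.append(52)` → elements = [2, 24, 13, 12, 6, 52]
`elements.pop(0)` → elements = [24, 13, 12, 6, 52]
`elements[1] = elements[0] + elements[-1]` → elements = [24, 76, 12, 6, 52]
`out = elements` → out = [24, 76, 12, 6, 52]
So out = [24, 76, 12, 6, 52]

Answer: [24, 76, 12, 6, 52]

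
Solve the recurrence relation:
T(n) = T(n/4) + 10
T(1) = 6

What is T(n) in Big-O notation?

Each step divides n by 4 and adds 10. After log_4(n) steps we reach T(1)=6. So T(n) = 10·log_4(n) + 6 = O(log n).

Answer: O(log n)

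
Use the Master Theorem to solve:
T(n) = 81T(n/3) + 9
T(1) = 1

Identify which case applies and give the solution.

a=81, b=3, f(n)=9. log_3(81) = 4. Since c=0 < 4, Case 1 applies: T(n) = Θ(n^log_b(a)) = O(n^4).

Answer: O(n^4) - Case 1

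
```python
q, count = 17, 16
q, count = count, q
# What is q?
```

Trace:
`q, count = 17, 16` → q = 17; count = 16
`q, count = count, q` → q = 16; count = 17
So q = 16

Answer: 16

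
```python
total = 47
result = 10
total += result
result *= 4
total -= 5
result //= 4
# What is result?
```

Trace:
`total = 47` → total = 47
`result = 10` → result = 10
`total += result` → total = 57
`result *= 4` → result = 40
`total -= 5` → total = 52
`result //= 4` → result = 10
So result = 10

Answer: 10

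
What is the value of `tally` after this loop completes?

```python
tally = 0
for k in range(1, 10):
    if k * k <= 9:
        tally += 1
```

Count numbers where k² ≤ 9
`tally` takes the values: 0 → 1 → 2 → 3

Answer: 3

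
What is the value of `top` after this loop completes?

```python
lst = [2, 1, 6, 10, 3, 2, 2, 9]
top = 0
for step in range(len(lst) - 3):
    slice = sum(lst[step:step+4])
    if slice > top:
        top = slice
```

Max sum of 4-element window in [2, 1, 6, 10, 3, 2, 2, 9]
`top` takes the values: 0 → 19 → 20 → 21

Answer: 21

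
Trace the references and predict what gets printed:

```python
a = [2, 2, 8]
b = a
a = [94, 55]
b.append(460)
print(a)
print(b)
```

Key concept: rebinding vs mutation: a is rebound to a new list, b still points at the original.
Step by step:
`a = [2, 2, 8]` → a = [2, 2, 8]
`b = a` → b = [2, 2, 8] (same object as a)
`a = [94, 55]` → a = [94, 55]
`b.append(460)` → b = [2, 2, 8, 460]
`print(a)` → prints [94, 55]
`print(b)` → prints [2, 2, 8, 460]

Answer:
[94, 55]
[2, 2, 8, 460]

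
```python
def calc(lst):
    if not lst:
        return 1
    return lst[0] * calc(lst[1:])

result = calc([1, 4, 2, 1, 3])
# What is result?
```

Product over [1, 4, 2, 1, 3] = 1 * 4 * 2 * 1 * 3 = 24

Answer: 24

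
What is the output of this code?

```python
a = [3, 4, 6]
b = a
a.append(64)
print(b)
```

Key concept: basic list aliasing.
Step by step:
`a = [3, 4, 6]` → a = [3, 4, 6]
`b = a` → b = [3, 4, 6] (same object as a)
`a.append(64)` → a = [3, 4, 6, 64] (same object as b); b = [3, 4, 6, 64] (same object as a)
`print(b)` → prints [3, 4, 6, 64]

Answer: [3, 4, 6, 64]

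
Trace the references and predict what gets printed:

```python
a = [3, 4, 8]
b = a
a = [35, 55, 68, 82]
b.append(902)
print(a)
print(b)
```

Key concept: rebinding vs mutation: a is rebound to a new list, b still points at the original.
Step by step:
`a = [3, 4, 8]` → a = [3, 4, 8]
`b = a` → b = [3, 4, 8] (same object as a)
`a = [35, 55, 68, 82]` → a = [35, 55, 68, 82]
`b.append(902)` → b = [3, 4, 8, 902]
`print(a)` → prints [35, 55, 68, 82]
`print(b)` → prints [3, 4, 8, 902]

Answer:
[35, 55, 68, 82]
[3, 4, 8, 902]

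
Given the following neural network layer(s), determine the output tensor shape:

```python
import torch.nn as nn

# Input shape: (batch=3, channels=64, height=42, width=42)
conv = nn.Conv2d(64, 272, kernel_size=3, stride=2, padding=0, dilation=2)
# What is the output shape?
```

Input: (3, 64, 42, 42) -> Output: (3, 272, 19, 19)

Answer: (3, 272, 19, 19)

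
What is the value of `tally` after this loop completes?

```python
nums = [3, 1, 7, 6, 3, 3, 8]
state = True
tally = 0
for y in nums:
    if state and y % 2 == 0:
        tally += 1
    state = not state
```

Count even values at even positions
`tally` takes the values: 0 → 1

Answer: 1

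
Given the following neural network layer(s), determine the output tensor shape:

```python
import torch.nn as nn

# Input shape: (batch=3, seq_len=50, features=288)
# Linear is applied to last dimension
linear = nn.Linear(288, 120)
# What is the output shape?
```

Input: (3, 50, 288) -> Output: (3, 50, 120)

Answer: (3, 50, 120)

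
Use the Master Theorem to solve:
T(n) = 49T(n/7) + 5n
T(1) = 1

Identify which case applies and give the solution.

a=49, b=7, f(n)=5n. log_7(49) = 2. Since c=1 < 2, Case 1 applies: T(n) = Θ(n^log_b(a)) = O(n^2).

Answer: O(n^2) - Case 1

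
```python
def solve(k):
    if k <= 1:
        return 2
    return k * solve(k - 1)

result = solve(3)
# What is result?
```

solve(3) = 3 * 2 * 2 = 12

Answer: 12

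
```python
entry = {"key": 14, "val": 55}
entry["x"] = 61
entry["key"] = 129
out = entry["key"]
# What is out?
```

Trace:
`entry = {"key": 14, "val": 55}` → entry = {'key': 14, 'val': 55}
`entry["x"] = 61` → entry = {'key': 14, 'val': 55, 'x': 61}
`entry["key"] = 129` → entry = {'key': 129, 'val': 55, 'x': 61}
`out = entry["key"]` → out = 129
So out = 129

Answer: 129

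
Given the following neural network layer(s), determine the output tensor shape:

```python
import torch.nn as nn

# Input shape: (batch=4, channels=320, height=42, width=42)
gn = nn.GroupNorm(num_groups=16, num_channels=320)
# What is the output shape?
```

Input: (4, 320, 42, 42) -> Output: (4, 320, 42, 42)

Answer: (4, 320, 42, 42)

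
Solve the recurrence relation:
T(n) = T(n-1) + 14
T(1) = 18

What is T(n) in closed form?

Unrolling: T(n) = T(1) + 14·(n-1) = 18 + 14(n-1) = 14n + 4.

Answer: T(n) = 14n + 4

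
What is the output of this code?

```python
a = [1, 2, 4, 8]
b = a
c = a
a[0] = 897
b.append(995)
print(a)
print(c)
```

Key concept: multiple aliases.
Step by step:
`a = [1, 2, 4, 8]` → a = [1, 2, 4, 8]
`b = a` → b = [1, 2, 4, 8] (same object as a)
`c = a` → c = [1, 2, 4, 8] (same object as a, b)
`a[0] = 897` → a = [897, 2, 4, 8] (same object as b, c); b = [897, 2, 4, 8] (same object as a, c); c = [897, 2, 4, 8] (same object as a, b)
`b.append(995)` → a = [897, 2, 4, 8, 995] (same object as b, c); b = [897, 2, 4, 8, 995] (same object as a, c); c = [897, 2, 4, 8, 995] (same object as a, b)
`print(a)` → prints [897, 2, 4, 8, 995]
`print(c)` → prints [897, 2, 4, 8, 995]

Answer:
[897, 2, 4, 8, 995]
[897, 2, 4, 8, 995]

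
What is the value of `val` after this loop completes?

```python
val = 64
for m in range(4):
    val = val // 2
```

Halve 4 times: 64 // 2^4 = 4
`val` takes the values: 64 → 32 → 16 → 8 → 4

Answer: 4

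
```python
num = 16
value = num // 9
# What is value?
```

Trace:
`num = 16` → num = 16
`value = num // 9` → value = 1
So value = 1

Answer: 1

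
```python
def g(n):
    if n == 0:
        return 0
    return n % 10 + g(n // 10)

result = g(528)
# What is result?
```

Sum of digits of 528: 8 + 2 + 5 = 15

Answer: 15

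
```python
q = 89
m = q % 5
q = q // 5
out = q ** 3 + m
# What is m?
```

Trace:
`q = 89` → q = 89
`m = q % 5` → m = 4
`q = q // 5` → q = 17
`out = q ** 3 + m` → out = 4917
So m = 4

Answer: 4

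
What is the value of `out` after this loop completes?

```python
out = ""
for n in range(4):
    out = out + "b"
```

Repeat 'b' 4 times
`out` takes the values: "" → "b" → "bb" → "bbb" → "bbbb"

Answer: "bbbb"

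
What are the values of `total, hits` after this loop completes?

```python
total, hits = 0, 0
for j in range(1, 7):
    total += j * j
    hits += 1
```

Sum of squares and count
`total, hits` takes the values: (0, 0) → (1, 0) → (1, 1) → (5, 1) → (5, 2) → (14, 2) → (14, 3) → (30, 3) → (30, 4) → (55, 4) → (55, 5) → (91, 5) → (91, 6)

Answer: 91, 6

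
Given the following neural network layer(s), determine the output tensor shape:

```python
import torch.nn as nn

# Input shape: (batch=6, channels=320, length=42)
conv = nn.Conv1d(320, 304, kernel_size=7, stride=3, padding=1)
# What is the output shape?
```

Input: (6, 320, 42) -> Output: (6, 304, 13)

Answer: (6, 304, 13)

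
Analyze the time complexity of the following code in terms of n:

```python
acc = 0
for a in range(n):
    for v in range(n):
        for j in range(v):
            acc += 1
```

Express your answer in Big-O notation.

Each loop level contributes: n × n × n. Multiplying the contributions gives O(n^3).

Answer: O(n^3)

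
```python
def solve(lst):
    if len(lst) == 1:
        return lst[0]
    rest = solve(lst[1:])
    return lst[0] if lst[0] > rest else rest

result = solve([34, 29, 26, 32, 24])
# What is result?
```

Recursive max over [34, 29, 26, 32, 24] = 34

Answer: 34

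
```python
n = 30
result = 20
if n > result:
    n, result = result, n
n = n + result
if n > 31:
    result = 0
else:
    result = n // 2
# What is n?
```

Trace:
`n = 30` → n = 30
`result = 20` → result = 20
`if n > result: ...` → n > result is True → n = 20; result = 30
`n = n + result` → n = 50
`if n > 31: ...` → n > 31 is True → result = 0
So n = 50

Answer: 50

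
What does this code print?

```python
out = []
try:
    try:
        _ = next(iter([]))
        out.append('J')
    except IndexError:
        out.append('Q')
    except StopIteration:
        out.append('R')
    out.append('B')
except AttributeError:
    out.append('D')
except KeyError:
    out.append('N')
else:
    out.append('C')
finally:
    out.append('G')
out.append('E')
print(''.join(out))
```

Execution trace: 'R' (inner except StopIteration) → 'B' (try body, no exception) → 'C' (else) → 'G' (finally) → 'E' (after the try/except). Output: RBCGE

Answer: RBCGE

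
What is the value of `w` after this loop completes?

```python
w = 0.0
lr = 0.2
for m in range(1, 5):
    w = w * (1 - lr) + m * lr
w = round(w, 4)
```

Moving average with lr=0.2
`w` takes the values: 0.0 → 0.2 → 0.56 → 1.048 → 1.6384

Answer: 1.6384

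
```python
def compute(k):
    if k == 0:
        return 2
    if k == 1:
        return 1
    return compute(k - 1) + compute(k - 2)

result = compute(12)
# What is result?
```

Build up from base cases: compute(0)=2, compute(1)=1, compute(2)=3, compute(3)=4, compute(4)=7, compute(5)=11, compute(6)=18, ..., compute(12)=322

Answer: 322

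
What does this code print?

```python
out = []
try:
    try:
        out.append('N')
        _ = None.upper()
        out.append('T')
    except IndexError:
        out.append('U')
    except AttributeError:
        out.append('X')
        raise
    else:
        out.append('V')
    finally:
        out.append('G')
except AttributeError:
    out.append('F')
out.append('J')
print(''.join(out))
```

Execution trace: 'N' (try body) → 'X' (except AttributeError) → 'G' (finally) → 'F' (outer except AttributeError) → 'J' (after the try/except). Output: NXGFJ

Answer: NXGFJ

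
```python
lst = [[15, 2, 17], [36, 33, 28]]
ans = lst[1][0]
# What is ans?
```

Trace:
`lst = [[15, 2, 17], [36, 33, 28]]` → lst = [[15, 2, 17], [36, 33, 28]]
`ans = lst[1][0]` → ans = 36
So ans = 36

Answer: 36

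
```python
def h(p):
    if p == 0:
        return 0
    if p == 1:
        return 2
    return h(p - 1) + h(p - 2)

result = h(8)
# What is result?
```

Build up from base cases: h(0)=0, h(1)=2, h(2)=2, h(3)=4, h(4)=6, h(5)=10, h(6)=16, ..., h(8)=42

Answer: 42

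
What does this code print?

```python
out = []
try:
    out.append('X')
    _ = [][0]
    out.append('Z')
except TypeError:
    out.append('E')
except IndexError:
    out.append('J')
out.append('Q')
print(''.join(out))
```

Execution trace: 'X' (try body) → 'J' (except IndexError) → 'Q' (after the try/except). Output: XJQ

Answer: XJQ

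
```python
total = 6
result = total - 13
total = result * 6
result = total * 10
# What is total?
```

Trace:
`total = 6` → total = 6
`result = total - 13` → result = -7
`total = result * 6` → total = -42
`result = total * 10` → result = -420
So total = -42

Answer: -42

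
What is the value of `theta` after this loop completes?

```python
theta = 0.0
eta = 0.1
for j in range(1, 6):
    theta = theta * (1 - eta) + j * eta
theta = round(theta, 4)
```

Moving average with lr=0.1
`theta` takes the values: 0.0 → 0.1 → 0.29 → 0.561 → 0.9049 → 1.31441 → 1.3144

Answer: 1.3144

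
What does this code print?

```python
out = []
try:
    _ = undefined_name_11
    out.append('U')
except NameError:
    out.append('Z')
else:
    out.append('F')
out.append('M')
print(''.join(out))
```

Execution trace: 'Z' (except NameError) → 'M' (after the try/except). Output: ZM

Answer: ZM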